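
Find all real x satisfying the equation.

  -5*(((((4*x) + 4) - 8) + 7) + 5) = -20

Step 1. [-5*(((((4*x) + 4) - 8) + 7) + 5) = -20] divide by the outer -5, so div: ((((4*x) + 4) - 8) + 7) + 5 = 4.
Step 2. [((((4*x) + 4) - 8) + 7) + 5 = 4] peel the +5: subtract 5 from each side, so sub: (((4*x) + 4) - 8) + 7 = -1.
Step 3. [(((4*x) + 4) - 8) + 7 = -1] subtract 7: x sits inside (… + 7), so sub: ((4*x) + 4) - 8 = -8.
Step 4. [((4*x) + 4) - 8 = -8] 8 comes off first (add 8). So sub: (4*x) + 4 = 0.
Step 5. [(4*x) + 4 = 0] common factor 4 (LHS and 0) — divide through. So factor: x + 1 = 0.
Step 6. [x + 1 = 0] peel the +1: subtract 1 from each side. So sub: x = -1.

Answer: x ∈ {-1}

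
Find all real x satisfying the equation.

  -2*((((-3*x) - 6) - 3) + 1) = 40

Step 1. [-2*((((-3*x) - 6) - 3) + 1) = 40] LHS = -2·(…); ÷-2 both sides, so div: (((-3*x) - 6) - 3) + 1 = -20.
Step 2. [(((-3*x) - 6) - 3) + 1 = -20] 1 comes off first (subtract 1), so sub: ((-3*x) - 6) - 3 = -21.
Step 3. [((-3*x) - 6) - 3 = -21] 3 comes off first (add 3), so sub: (-3*x) - 6 = -18.
Step 4. [(-3*x) - 6 = -18] -3 divides every term; factor it out. So factor: x + 2 = 6.
Step 5. [x + 2 = 6] 2 comes off first (subtract 2) ⇒ sub: x = 4.

Answer: x ∈ {4}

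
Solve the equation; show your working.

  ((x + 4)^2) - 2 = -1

Step 1. [((x + 4)^2) - 2 = -1] 2 comes off first (add 2). So sub: (x + 4)^2 = 1.
Step 2. [(x + 4)^2 = 1] √ both sides: 1 ≥ 0 gives two branches ⇒ sqrt: x + 4 = 1 or -1.
Step 3. [x + 4 = 1 or -1] subtract 4: x sits inside (… + 4). So sub: x = -3 or -5.

Answer: x ∈ {-5, -3}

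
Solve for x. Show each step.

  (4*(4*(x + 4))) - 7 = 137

Step 1. [(4*(4*(x + 4))) - 7 = 137] add 7: x sits inside (… - 7) ⇒ sub: 4*(4*(x + 4)) = 144.
Step 2. [4*(4*(x + 4)) = 144] 4 out front; divide by 4. So div: 4*(x + 4) = 36.
Step 3. [4*(x + 4) = 36] 4·(inner) — divide through by 4. So div: x + 4 = 9.
Step 4. [x + 4 = 9] the outer +4 inverts by subtracting 4, so sub: x = 5.

Answer: x ∈ {5}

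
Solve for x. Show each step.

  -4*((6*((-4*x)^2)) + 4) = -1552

Step 1. [-4*((6*((-4*x)^2)) + 4) = -1552] -4 out front; divide by -4 ⇒ div: (6*((-4*x)^2)) + 4 = 388.
Step 2. [(6*((-4*x)^2)) + 4 = 388] +4 is outermost — subtract 4 both sides ⇒ sub: 6*((-4*x)^2) = 384.
Step 3. [6*((-4*x)^2) = 384] LHS = 6·(…); ÷6 both sides. So div: (-4*x)^2 = 64.
Step 4. [(-4*x)^2 = 64] LHS squared, RHS 64 ≥ 0: apply √ (±) ⇒ sqrt: -4*x = 8 or -8.
Step 5. [-4*x = 8 or -8] -4·(inner) — divide through by -4 ⇒ div: x = -2 or 2.

Answer: x ∈ {-2, 2}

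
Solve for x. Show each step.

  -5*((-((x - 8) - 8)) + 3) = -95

Step 1. [-5*((-((x - 8) - 8)) + 3) = -95] -5 out front; divide by -5 ⇒ div: (-((x - 8) - 8)) + 3 = 19.
Step 2. [(-((x - 8) - 8)) + 3 = 19] subtract 3: x sits inside (… + 3), so sub: -((x - 8) - 8) = 16.
Step 3. [-((x - 8) - 8) = 16] flip signs both sides ⇒ neg: (x - 8) - 8 = -16.
Step 4. [(x - 8) - 8 = -16] peel the -8: add 8 from each side ⇒ sub: x - 8 = -8.
Step 5. [x - 8 = -8] peel the -8: add 8 from each side ⇒ sub: x = 0.

Answer: x ∈ {0}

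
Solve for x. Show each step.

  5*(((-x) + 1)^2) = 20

Step 1. [5*(((-x) + 1)^2) = 20] 5 out front; divide by 5, so div: ((-x) + 1)^2 = 4.
Step 2. [((-x) + 1)^2 = 4] 4 ≥ 0, LHS is (·)² — take ±√. So sqrt: (-x) + 1 = 2 or -2.
Step 3. [(-x) + 1 = 2 or -2] peel the +1: subtract 1 from each side. So sub: -x = 1 or -3.
Step 4. [-x = 1 or -3] flip signs both sides. So neg: x = -1 or 3.

Answer: x ∈ {-1, 3}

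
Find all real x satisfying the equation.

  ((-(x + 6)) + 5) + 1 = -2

Step 1. [((-(x + 6)) + 5) + 1 = -2] subtract 1: x sits inside (… + 1). So sub: (-(x + 6)) + 5 = -3.
Step 2. [(-(x + 6)) + 5 = -3] subtract 5: x sits inside (… + 5). So sub: -(x + 6) = -8.
Step 3. [-(x + 6) = -8] LHS negated; negate both sides ⇒ neg: x + 6 = 8.
Step 4. [x + 6 = 8] subtract 6: x sits inside (… + 6). So sub: x = 2.

Answer: x ∈ {2}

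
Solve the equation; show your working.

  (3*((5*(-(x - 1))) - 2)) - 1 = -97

Step 1. [(3*((5*(-(x - 1))) - 2)) - 1 = -97] 1 comes off first (add 1) ⇒ sub: 3*((5*(-(x - 1))) - 2) = -96.
Step 2. [3*((5*(-(x - 1))) - 2) = -96] divide by the outer 3, so div: (5*(-(x - 1))) - 2 = -32.
Step 3. [(5*(-(x - 1))) - 2 = -32] the outer -2 inverts by adding 2, so sub: 5*(-(x - 1)) = -30.
Step 4. [5*(-(x - 1)) = -30] 5·(inner) — divide through by 5. So div: -(x - 1) = -6.
Step 5. [-(x - 1) = -6] flip signs both sides, so neg: x - 1 = 6.
Step 6. [x - 1 = 6] add 1: x sits inside (… - 1), so sub: x = 7.

Answer: x ∈ {7}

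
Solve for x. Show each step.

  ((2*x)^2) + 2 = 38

Step 1. [((2*x)^2) + 2 = 38] subtract 2: x sits inside (… + 2). So sub: (2*x)^2 = 36.
Step 2. [(2*x)^2 = 36] LHS squared, RHS 36 ≥ 0: apply √ (±), so sqrt: 2*x = 6 or -6.
Step 3. [2*x = 6 or -6] leading coefficient 2: divide by 2. So div: x = 3 or -3.

Answer: x ∈ {-3, 3}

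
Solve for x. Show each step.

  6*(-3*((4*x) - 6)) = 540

Step 1. [6*(-3*((4*x) - 6)) = 540] 6 out front; divide by 6 ⇒ div: -3*((4*x) - 6) = 90.
Step 2. [-3*((4*x) - 6) = 90] -3 out front; divide by -3 ⇒ div: (4*x) - 6 = -30.
Step 3. [(4*x) - 6 = -30] 6 comes off first (add 6), so sub: 4*x = -24.
Step 4. [4*x = -24] 4 out front; divide by 4 ⇒ div: x = -6.

Answer: x ∈ {-6}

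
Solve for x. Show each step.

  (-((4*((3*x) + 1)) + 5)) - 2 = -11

Step 1. [(-((4*((3*x) + 1)) + 5)) - 2 = -11] -2 is outermost — add 2 both sides. So sub: -((4*((3*x) + 1)) + 5) = -9.
Step 2. [-((4*((3*x) + 1)) + 5) = -9] flip signs both sides, so neg: (4*((3*x) + 1)) + 5 = 9.
Step 3. [(4*((3*x) + 1)) + 5 = 9] +5 is outermost — subtract 5 both sides ⇒ sub: 4*((3*x) + 1) = 4.
Step 4. [4*((3*x) + 1) = 4] divide by the outer 4 ⇒ div: (3*x) + 1 = 1.
Step 5. [(3*x) + 1 = 1] +1 is outermost — subtract 1 both sides ⇒ sub: 3*x = 0.
Step 6. [3*x = 0] 3 out front; divide by 3 ⇒ div: x = 0.

Answer: x ∈ {0}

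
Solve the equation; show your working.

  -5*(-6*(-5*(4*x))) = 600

Step 1. [-5*(-6*(-5*(4*x))) = 600] -5·(inner) — divide through by -5. So div: -6*(-5*(4*x)) = -120.
Step 2. [-6*(-5*(4*x)) = -120] leading coefficient -6: divide by -6, so div: -5*(4*x) = 20.
Step 3. [-5*(4*x) = 20] LHS = -5·(…); ÷-5 both sides. So div: 4*x = -4.
Step 4. [4*x = -4] LHS = 4·(…); ÷4 both sides. So div: x = -1.

Answer: x ∈ {-1}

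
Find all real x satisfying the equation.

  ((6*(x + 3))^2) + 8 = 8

Step 1. [((6*(x + 3))^2) + 8 = 8] +8 is outermost — subtract 8 both sides ⇒ sub: (6*(x + 3))^2 = 0.
Step 2. [(6*(x + 3))^2 = 0] 0 ≥ 0, LHS is (·)² — take ±√ ⇒ sqrt: 6*(x + 3) = 0.
Step 3. [6*(x + 3) = 0] divide by the outer 6, so div: x + 3 = 0.
Step 4. [x + 3 = 0] subtract 3: x sits inside (… + 3). So sub: x = -3.

Answer: x ∈ {-3}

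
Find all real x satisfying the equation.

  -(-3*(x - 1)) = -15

Step 1. [-(-3*(x - 1)) = -15] flip signs both sides, so neg: -3*(x - 1) = 15.
Step 2. [-3*(x - 1) = 15] -3 out front; divide by -3. So div: x - 1 = -5.
Step 3. [x - 1 = -5] 1 comes off first (add 1). So sub: x = -4.

Answer: x ∈ {-4}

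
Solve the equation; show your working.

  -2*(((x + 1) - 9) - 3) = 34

Step 1. [-2*(((x + 1) - 9) - 3) = 34] divide by the outer -2 ⇒ div: ((x + 1) - 9) - 3 = -17.
Step 2. [((x + 1) - 9) - 3 = -17] add 3: x sits inside (… - 3). So sub: (x + 1) - 9 = -14.
Step 3. [(x + 1) - 9 = -14] the outer -9 inverts by adding 9. So sub: x + 1 = -5.
Step 4. [x + 1 = -5] the outer +1 inverts by subtracting 1. So sub: x = -6.

Answer: x ∈ {-6}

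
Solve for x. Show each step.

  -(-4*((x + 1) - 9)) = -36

Step 1. [-(-4*((x + 1) - 9)) = -36] leading − — multiply by −1 ⇒ neg: -4*((x + 1) - 9) = 36.
Step 2. [-4*((x + 1) - 9) = 36] LHS = -4·(…); ÷-4 both sides, so div: (x + 1) - 9 = -9.
Step 3. [(x + 1) - 9 = -9] add 9: x sits inside (… - 9), so sub: x + 1 = 0.
Step 4. [x + 1 = 0] peel the +1: subtract 1 from each side. So sub: x = -1.

Answer: x ∈ {-1}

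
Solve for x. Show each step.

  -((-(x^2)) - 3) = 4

Step 1. [-((-(x^2)) - 3) = 4] flip signs both sides. So neg: (-(x^2)) - 3 = -4.
Step 2. [(-(x^2)) - 3 = -4] peel the -3: add 3 from each side ⇒ sub: -(x^2) = -1.
Step 3. [-(x^2) = -1] leading − — multiply by −1. So neg: x^2 = 1.
Step 4. [x^2 = 1] √ both sides: 1 ≥ 0 gives two branches ⇒ sqrt: x = 1 or -1.

Answer: x ∈ {-1, 1}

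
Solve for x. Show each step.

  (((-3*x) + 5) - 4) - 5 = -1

Step 1. [(((-3*x) + 5) - 4) - 5 = -1] -5 is outermost — add 5 both sides, so sub: ((-3*x) + 5) - 4 = 4.
Step 2. [((-3*x) + 5) - 4 = 4] add 4: x sits inside (… - 4), so sub: (-3*x) + 5 = 8.
Step 3. [(-3*x) + 5 = 8] +5 is outermost — subtract 5 both sides. So sub: -3*x = 3.
Step 4. [-3*x = 3] -3 out front; divide by -3, so div: x = -1.

Answer: x ∈ {-1}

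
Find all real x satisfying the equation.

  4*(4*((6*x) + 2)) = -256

Step 1. [4*(4*((6*x) + 2)) = -256] divide by the outer 4 ⇒ div: 4*((6*x) + 2) = -64.
Step 2. [4*((6*x) + 2) = -64] 4 out front; divide by 4. So div: (6*x) + 2 = -16.
Step 3. [(6*x) + 2 = -16] peel the +2: subtract 2 from each side. So sub: 6*x = -18.
Step 4. [6*x = -18] LHS = 6·(…); ÷6 both sides ⇒ div: x = -3.

Answer: x ∈ {-3}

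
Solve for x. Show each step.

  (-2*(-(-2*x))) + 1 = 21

Step 1. [(-2*(-(-2*x))) + 1 = 21] peel the +1: subtract 1 from each side ⇒ sub: -2*(-(-2*x)) = 20.
Step 2. [-2*(-(-2*x)) = 20] divide by the outer -2. So div: -(-2*x) = -10.
Step 3. [-(-2*x) = -10] leading − — multiply by −1 ⇒ neg: -2*x = 10.
Step 4. [-2*x = 10] LHS = -2·(…); ÷-2 both sides, so div: x = -5.

Answer: x ∈ {-5}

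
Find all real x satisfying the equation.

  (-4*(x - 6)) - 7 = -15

Step 1. [(-4*(x - 6)) - 7 = -15] peel the -7: add 7 from each side, so sub: -4*(x - 6) = -8.
Step 2. [-4*(x - 6) = -8] LHS = -4·(…); ÷-4 both sides ⇒ div: x - 6 = 2.
Step 3. [x - 6 = 2] -6 is outermost — add 6 both sides ⇒ sub: x = 8.

Answer: x ∈ {8}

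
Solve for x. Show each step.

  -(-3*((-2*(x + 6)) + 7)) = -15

Step 1. [-(-3*((-2*(x + 6)) + 7)) = -15] leading − — multiply by −1. So neg: -3*((-2*(x + 6)) + 7) = 15.
Step 2. [-3*((-2*(x + 6)) + 7) = 15] LHS = -3·(…); ÷-3 both sides, so div: (-2*(x + 6)) + 7 = -5.
Step 3. [(-2*(x + 6)) + 7 = -5] peel the +7: subtract 7 from each side, so sub: -2*(x + 6) = -12.
Step 4. [-2*(x + 6) = -12] -2 out front; divide by -2. So div: x + 6 = 6.
Step 5. [x + 6 = 6] subtract 6: x sits inside (… + 6) ⇒ sub: x = 0.

Answer: x ∈ {0}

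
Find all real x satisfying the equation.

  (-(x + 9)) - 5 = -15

Step 1. [(-(x + 9)) - 5 = -15] add 5: x sits inside (… - 5) ⇒ sub: -(x + 9) = -10.
Step 2. [-(x + 9) = -10] flip signs both sides. So neg: x + 9 = 10.
Step 3. [x + 9 = 10] the outer +9 inverts by subtracting 9 ⇒ sub: x = 1.

Answer: x ∈ {1}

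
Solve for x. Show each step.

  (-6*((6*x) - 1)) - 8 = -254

Step 1. [(-6*((6*x) - 1)) - 8 = -254] peel the -8: add 8 from each side. So sub: -6*((6*x) - 1) = -246.
Step 2. [-6*((6*x) - 1) = -246] leading coefficient -6: divide by -6. So div: (6*x) - 1 = 41.
Step 3. [(6*x) - 1 = 41] -1 is outermost — add 1 both sides, so sub: 6*x = 42.
Step 4. [6*x = 42] 6·(inner) — divide through by 6 ⇒ div: x = 7.

Answer: x ∈ {7}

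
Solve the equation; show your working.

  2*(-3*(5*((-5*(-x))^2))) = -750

Step 1. [2*(-3*(5*((-5*(-x))^2))) = -750] divide by the outer 2, so div: -3*(5*((-5*(-x))^2)) = -375.
Step 2. [-3*(5*((-5*(-x))^2)) = -375] leading coefficient -3: divide by -3. So div: 5*((-5*(-x))^2) = 125.
Step 3. [5*((-5*(-x))^2) = 125] 5·(inner) — divide through by 5 ⇒ div: (-5*(-x))^2 = 25.
Step 4. [(-5*(-x))^2 = 25] 25 ≥ 0, LHS is (·)² — take ±√. So sqrt: -5*(-x) = 5 or -5.
Step 5. [-5*(-x) = 5 or -5] divide by the outer -5 ⇒ div: -x = -1 or 1.
Step 6. [-x = -1 or 1] flip signs both sides ⇒ neg: x = 1 or -1.

Answer: x ∈ {-1, 1}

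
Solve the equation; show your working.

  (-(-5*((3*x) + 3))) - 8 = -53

Step 1. [(-(-5*((3*x) + 3))) - 8 = -53] the outer -8 inverts by adding 8. So sub: -(-5*((3*x) + 3)) = -45.
Step 2. [-(-5*((3*x) + 3)) = -45] LHS negated; negate both sides. So neg: -5*((3*x) + 3) = 45.
Step 3. [-5*((3*x) + 3) = 45] LHS = -5·(…); ÷-5 both sides, so div: (3*x) + 3 = -9.
Step 4. [(3*x) + 3 = -9] common factor 3 (LHS and -9) — divide through. So factor: x + 1 = -3.
Step 5. [x + 1 = -3] peel the +1: subtract 1 from each side ⇒ sub: x = -4.

Answer: x ∈ {-4}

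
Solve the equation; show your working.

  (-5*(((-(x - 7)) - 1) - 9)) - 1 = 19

Step 1. [(-5*(((-(x - 7)) - 1) - 9)) - 1 = 19] add 1: x sits inside (… - 1). So sub: -5*(((-(x - 7)) - 1) - 9) = 20.
Step 2. [-5*(((-(x - 7)) - 1) - 9) = 20] LHS = -5·(…); ÷-5 both sides ⇒ div: ((-(x - 7)) - 1) - 9 = -4.
Step 3. [((-(x - 7)) - 1) - 9 = -4] 9 comes off first (add 9) ⇒ sub: (-(x - 7)) - 1 = 5.
Step 4. [(-(x - 7)) - 1 = 5] peel the -1: add 1 from each side ⇒ sub: -(x - 7) = 6.
Step 5. [-(x - 7) = 6] leading − — multiply by −1 ⇒ neg: x - 7 = -6.
Step 6. [x - 7 = -6] add 7: x sits inside (… - 7). So sub: x = 1.

Answer: x ∈ {1}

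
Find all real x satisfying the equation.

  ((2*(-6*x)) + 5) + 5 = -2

Step 1. [((2*(-6*x)) + 5) + 5 = -2] 5 comes off first (subtract 5) ⇒ sub: (2*(-6*x)) + 5 = -7.
Step 2. [(2*(-6*x)) + 5 = -7] peel the +5: subtract 5 from each side. So sub: 2*(-6*x) = -12.
Step 3. [2*(-6*x) = -12] divide by the outer 2. So div: -6*x = -6.
Step 4. [-6*x = -6] leading coefficient -6: divide by -6, so div: x = 1.

Answer: x ∈ {1}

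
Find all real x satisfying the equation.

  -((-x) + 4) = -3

Step 1. [-((-x) + 4) = -3] leading − — multiply by −1, so neg: (-x) + 4 = 3.
Step 2. [(-x) + 4 = 3] subtract 4: x sits inside (… + 4) ⇒ sub: -x = -1.
Step 3. [-x = -1] flip signs both sides. So neg: x = 1.

Answer: x ∈ {1}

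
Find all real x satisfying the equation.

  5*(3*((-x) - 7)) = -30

Step 1. [5*(3*((-x) - 7)) = -30] LHS = 5·(…); ÷5 both sides. So div: 3*((-x) - 7) = -6.
Step 2. [3*((-x) - 7) = -6] LHS = 3·(…); ÷3 both sides, so div: (-x) - 7 = -2.
Step 3. [(-x) - 7 = -2] the outer -7 inverts by adding 7 ⇒ sub: -x = 5.
Step 4. [-x = 5] LHS negated; negate both sides, so neg: x = -5.

Answer: x ∈ {-5}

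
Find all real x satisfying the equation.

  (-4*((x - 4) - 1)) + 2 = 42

Step 1. [(-4*((x - 4) - 1)) + 2 = 42] peel the +2: subtract 2 from each side. So sub: -4*((x - 4) - 1) = 40.
Step 2. [-4*((x - 4) - 1) = 40] leading coefficient -4: divide by -4, so div: (x - 4) - 1 = -10.
Step 3. [(x - 4) - 1 = -10] the outer -1 inverts by adding 1, so sub: x - 4 = -9.
Step 4. [x - 4 = -9] the outer -4 inverts by adding 4. So sub: x = -5.

Answer: x ∈ {-5}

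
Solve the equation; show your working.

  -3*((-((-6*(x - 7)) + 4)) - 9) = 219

Step 1. [-3*((-((-6*(x - 7)) + 4)) - 9) = 219] LHS = -3·(…); ÷-3 both sides, so div: (-((-6*(x - 7)) + 4)) - 9 = -73.
Step 2. [(-((-6*(x - 7)) + 4)) - 9 = -73] peel the -9: add 9 from each side ⇒ sub: -((-6*(x - 7)) + 4) = -64.
Step 3. [-((-6*(x - 7)) + 4) = -64] LHS negated; negate both sides, so neg: (-6*(x - 7)) + 4 = 64.
Step 4. [(-6*(x - 7)) + 4 = 64] peel the +4: subtract 4 from each side ⇒ sub: -6*(x - 7) = 60.
Step 5. [-6*(x - 7) = 60] divide by the outer -6. So div: x - 7 = -10.
Step 6. [x - 7 = -10] peel the -7: add 7 from each side ⇒ sub: x = -3.

Answer: x ∈ {-3}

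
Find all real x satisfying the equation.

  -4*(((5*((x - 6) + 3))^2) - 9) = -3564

Step 1. [-4*(((5*((x - 6) + 3))^2) - 9) = -3564] leading coefficient -4: divide by -4 ⇒ div: ((5*((x - 6) + 3))^2) - 9 = 891.
Step 2. [((5*((x - 6) + 3))^2) - 9 = 891] -9 is outermost — add 9 both sides. So sub: (5*((x - 6) + 3))^2 = 900.
Step 3. [(5*((x - 6) + 3))^2 = 900] LHS squared, RHS 900 ≥ 0: apply √ (±). So sqrt: 5*((x - 6) + 3) = 30 or -30.
Step 4. [5*((x - 6) + 3) = 30 or -30] LHS = 5·(…); ÷5 both sides, so div: (x - 6) + 3 = 6 or -6.
Step 5. [(x - 6) + 3 = 6 or -6] 3 comes off first (subtract 3) ⇒ sub: x - 6 = 3 or -9.
Step 6. [x - 6 = 3 or -9] peel the -6: add 6 from each side ⇒ sub: x = 9 or -3.

Answer: x ∈ {-3, 9}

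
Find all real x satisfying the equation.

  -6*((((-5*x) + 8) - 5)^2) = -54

Step 1. [-6*((((-5*x) + 8) - 5)^2) = -54] -6 out front; divide by -6. So div: (((-5*x) + 8) - 5)^2 = 9.
Step 2. [(((-5*x) + 8) - 5)^2 = 9] LHS squared, RHS 9 ≥ 0: apply √ (±), so sqrt: ((-5*x) + 8) - 5 = 3 or -3.
Step 3. [((-5*x) + 8) - 5 = 3 or -3] 5 comes off first (add 5). So sub: (-5*x) + 8 = 8 or 2.
Step 4. [(-5*x) + 8 = 8 or 2] +8 is outermost — subtract 8 both sides, so sub: -5*x = 0 or -6.
Step 5. [-5*x = 0 or -6] -5·(inner) — divide through by -5. So div: x = 0 or 6/5.

Answer: x ∈ {0, 6/5}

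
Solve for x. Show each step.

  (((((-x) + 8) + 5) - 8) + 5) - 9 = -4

Step 1. [(((((-x) + 8) + 5) - 8) + 5) - 9 = -4] add 9: x sits inside (… - 9). So sub: ((((-x) + 8) + 5) - 8) + 5 = 5.
Step 2. [((((-x) + 8) + 5) - 8) + 5 = 5] +5 is outermost — subtract 5 both sides. So sub: (((-x) + 8) + 5) - 8 = 0.
Step 3. [(((-x) + 8) + 5) - 8 = 0] add 8: x sits inside (… - 8), so sub: ((-x) + 8) + 5 = 8.
Step 4. [((-x) + 8) + 5 = 8] +5 is outermost — subtract 5 both sides, so sub: (-x) + 8 = 3.
Step 5. [(-x) + 8 = 3] 8 comes off first (subtract 8). So sub: -x = -5.
Step 6. [-x = -5] LHS negated; negate both sides. So neg: x = 5.

Answer: x ∈ {5}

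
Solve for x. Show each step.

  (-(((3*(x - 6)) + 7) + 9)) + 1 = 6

Step 1. [(-(((3*(x - 6)) + 7) + 9)) + 1 = 6] peel the +1: subtract 1 from each side, so sub: -(((3*(x - 6)) + 7) + 9) = 5.
Step 2. [-(((3*(x - 6)) + 7) + 9) = 5] LHS negated; negate both sides. So neg: ((3*(x - 6)) + 7) + 9 = -5.
Step 3. [((3*(x - 6)) + 7) + 9 = -5] +9 is outermost — subtract 9 both sides, so sub: (3*(x - 6)) + 7 = -14.
Step 4. [(3*(x - 6)) + 7 = -14] +7 is outermost — subtract 7 both sides ⇒ sub: 3*(x - 6) = -21.
Step 5. [3*(x - 6) = -21] leading coefficient 3: divide by 3 ⇒ div: x - 6 = -7.
Step 6. [x - 6 = -7] peel the -6: add 6 from each side. So sub: x = -1.

Answer: x ∈ {-1}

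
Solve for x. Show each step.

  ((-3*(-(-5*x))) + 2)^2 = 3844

Step 1. [((-3*(-(-5*x))) + 2)^2 = 3844] 3844 ≥ 0, LHS is (·)² — take ±√, so sqrt: (-3*(-(-5*x))) + 2 = 62 or -62.
Step 2. [(-3*(-(-5*x))) + 2 = 62 or -62] 2 comes off first (subtract 2), so sub: -3*(-(-5*x)) = 60 or -64.
Step 3. [-3*(-(-5*x)) = 60 or -64] LHS = -3·(…); ÷-3 both sides, so div: -(-5*x) = -20 or 64/3.
Step 4. [-(-5*x) = -20 or 64/3] flip signs both sides. So neg: -5*x = 20 or -64/3.
Step 5. [-5*x = 20 or -64/3] leading coefficient -5: divide by -5, so div: x = -4 or 64/15.

Answer: x ∈ {-4, 64/15}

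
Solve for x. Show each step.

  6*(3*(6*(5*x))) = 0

Step 1. [6*(3*(6*(5*x))) = 0] 6·(inner) — divide through by 6 ⇒ div: 3*(6*(5*x)) = 0.
Step 2. [3*(6*(5*x)) = 0] 3 out front; divide by 3, so div: 6*(5*x) = 0.
Step 3. [6*(5*x) = 0] 6 out front; divide by 6. So div: 5*x = 0.
Step 4. [5*x = 0] 5·(inner) — divide through by 5 ⇒ div: x = 0.

Answer: x ∈ {0}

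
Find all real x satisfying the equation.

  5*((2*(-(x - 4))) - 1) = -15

Step 1. [5*((2*(-(x - 4))) - 1) = -15] LHS = 5·(…); ÷5 both sides. So div: (2*(-(x - 4))) - 1 = -3.
Step 2. [(2*(-(x - 4))) - 1 = -3] 1 comes off first (add 1) ⇒ sub: 2*(-(x - 4)) = -2.
Step 3. [2*(-(x - 4)) = -2] divide by the outer 2, so div: -(x - 4) = -1.
Step 4. [-(x - 4) = -1] leading − — multiply by −1 ⇒ neg: x - 4 = 1.
Step 5. [x - 4 = 1] -4 is outermost — add 4 both sides, so sub: x = 5.

Answer: x ∈ {5}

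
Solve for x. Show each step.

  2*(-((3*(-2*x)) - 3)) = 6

Step 1. [2*(-((3*(-2*x)) - 3)) = 6] leading coefficient 2: divide by 2, so div: -((3*(-2*x)) - 3) = 3.
Step 2. [-((3*(-2*x)) - 3) = 3] LHS negated; negate both sides, so neg: (3*(-2*x)) - 3 = -3.
Step 3. [(3*(-2*x)) - 3 = -3] 3 divides every term; factor it out. So factor: (-2*x) - 1 = -1.
Step 4. [(-2*x) - 1 = -1] peel the -1: add 1 from each side ⇒ sub: -2*x = 0.
Step 5. [-2*x = 0] -2 out front; divide by -2, so div: x = 0.

Answer: x ∈ {0}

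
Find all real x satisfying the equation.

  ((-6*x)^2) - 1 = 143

Step 1. [((-6*x)^2) - 1 = 143] peel the -1: add 1 from each side. So sub: (-6*x)^2 = 144.
Step 2. [(-6*x)^2 = 144] 144 ≥ 0, LHS is (·)² — take ±√ ⇒ sqrt: -6*x = 12 or -12.
Step 3. [-6*x = 12 or -12] -6·(inner) — divide through by -6 ⇒ div: x = -2 or 2.

Answer: x ∈ {-2, 2}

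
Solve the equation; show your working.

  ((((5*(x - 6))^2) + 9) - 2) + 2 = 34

Step 1. [((((5*(x - 6))^2) + 9) - 2) + 2 = 34] 2 comes off first (subtract 2). So sub: (((5*(x - 6))^2) + 9) - 2 = 32.
Step 2. [(((5*(x - 6))^2) + 9) - 2 = 32] 2 comes off first (add 2) ⇒ sub: ((5*(x - 6))^2) + 9 = 34.
Step 3. [((5*(x - 6))^2) + 9 = 34] +9 is outermost — subtract 9 both sides ⇒ sub: (5*(x - 6))^2 = 25.
Step 4. [(5*(x - 6))^2 = 25] 25 ≥ 0, LHS is (·)² — take ±√. So sqrt: 5*(x - 6) = 5 or -5.
Step 5. [5*(x - 6) = 5 or -5] 5·(inner) — divide through by 5 ⇒ div: x - 6 = 1 or -1.
Step 6. [x - 6 = 1 or -1] peel the -6: add 6 from each side, so sub: x = 7 or 5.

Answer: x ∈ {5, 7}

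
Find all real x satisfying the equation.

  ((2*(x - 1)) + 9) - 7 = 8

Step 1. [((2*(x - 1)) + 9) - 7 = 8] the outer -7 inverts by adding 7. So sub: (2*(x - 1)) + 9 = 15.
Step 2. [(2*(x - 1)) + 9 = 15] subtract 9: x sits inside (… + 9), so sub: 2*(x - 1) = 6.
Step 3. [2*(x - 1) = 6] 2 out front; divide by 2 ⇒ div: x - 1 = 3.
Step 4. [x - 1 = 3] add 1: x sits inside (… - 1) ⇒ sub: x = 4.

Answer: x ∈ {4}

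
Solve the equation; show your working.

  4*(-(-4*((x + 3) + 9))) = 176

Step 1. [4*(-(-4*((x + 3) + 9))) = 176] leading coefficient 4: divide by 4. So div: -(-4*((x + 3) + 9)) = 44.
Step 2. [-(-4*((x + 3) + 9)) = 44] LHS negated; negate both sides, so neg: -4*((x + 3) + 9) = -44.
Step 3. [-4*((x + 3) + 9) = -44] leading coefficient -4: divide by -4. So div: (x + 3) + 9 = 11.
Step 4. [(x + 3) + 9 = 11] subtract 9: x sits inside (… + 9). So sub: x + 3 = 2.
Step 5. [x + 3 = 2] 3 comes off first (subtract 3), so sub: x = -1.

Answer: x ∈ {-1}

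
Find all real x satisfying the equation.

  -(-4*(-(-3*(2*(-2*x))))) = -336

Step 1. [-(-4*(-(-3*(2*(-2*x))))) = -336] LHS negated; negate both sides, so neg: -4*(-(-3*(2*(-2*x)))) = 336.
Step 2. [-4*(-(-3*(2*(-2*x)))) = 336] -4·(inner) — divide through by -4 ⇒ div: -(-3*(2*(-2*x))) = -84.
Step 3. [-(-3*(2*(-2*x))) = -84] flip signs both sides, so neg: -3*(2*(-2*x)) = 84.
Step 4. [-3*(2*(-2*x)) = 84] leading coefficient -3: divide by -3. So div: 2*(-2*x) = -28.
Step 5. [2*(-2*x) = -28] 2 out front; divide by 2, so div: -2*x = -14.
Step 6. [-2*x = -14] leading coefficient -2: divide by -2, so div: x = 7.

Answer: x ∈ {7}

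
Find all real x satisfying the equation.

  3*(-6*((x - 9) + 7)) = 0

Step 1. [3*(-6*((x - 9) + 7)) = 0] 3 out front; divide by 3, so div: -6*((x - 9) + 7) = 0.
Step 2. [-6*((x - 9) + 7) = 0] -6·(inner) — divide through by -6. So div: (x - 9) + 7 = 0.
Step 3. [(x - 9) + 7 = 0] 7 comes off first (subtract 7). So sub: x - 9 = -7.
Step 4. [x - 9 = -7] the outer -9 inverts by adding 9. So sub: x = 2.

Answer: x ∈ {2}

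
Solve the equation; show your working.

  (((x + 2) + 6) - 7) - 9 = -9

Step 1. [(((x + 2) + 6) - 7) - 9 = -9] -9 is outermost — add 9 both sides, so sub: ((x + 2) + 6) - 7 = 0.
Step 2. [((x + 2) + 6) - 7 = 0] add 7: x sits inside (… - 7) ⇒ sub: (x + 2) + 6 = 7.
Step 3. [(x + 2) + 6 = 7] +6 is outermost — subtract 6 both sides ⇒ sub: x + 2 = 1.
Step 4. [x + 2 = 1] +2 is outermost — subtract 2 both sides. So sub: x = -1.

Answer: x ∈ {-1}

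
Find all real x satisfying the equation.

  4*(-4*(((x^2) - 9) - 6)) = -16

Step 1. [4*(-4*(((x^2) - 9) - 6)) = -16] 4 out front; divide by 4, so div: -4*(((x^2) - 9) - 6) = -4.
Step 2. [-4*(((x^2) - 9) - 6) = -4] divide by the outer -4. So div: ((x^2) - 9) - 6 = 1.
Step 3. [((x^2) - 9) - 6 = 1] the outer -6 inverts by adding 6. So sub: (x^2) - 9 = 7.
Step 4. [(x^2) - 9 = 7] add 9: x sits inside (… - 9) ⇒ sub: x^2 = 16.
Step 5. [x^2 = 16] √ both sides: 16 ≥ 0 gives two branches. So sqrt: x = 4 or -4.

Answer: x ∈ {-4, 4}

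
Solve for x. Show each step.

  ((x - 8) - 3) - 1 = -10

Step 1. [((x - 8) - 3) - 1 = -10] 1 comes off first (add 1) ⇒ sub: (x - 8) - 3 = -9.
Step 2. [(x - 8) - 3 = -9] peel the -3: add 3 from each side ⇒ sub: x - 8 = -6.
Step 3. [x - 8 = -6] peel the -8: add 8 from each side ⇒ sub: x = 2.

Answer: x ∈ {2}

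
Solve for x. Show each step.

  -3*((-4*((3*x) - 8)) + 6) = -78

Step 1. [-3*((-4*((3*x) - 8)) + 6) = -78] -3 out front; divide by -3 ⇒ div: (-4*((3*x) - 8)) + 6 = 26.
Step 2. [(-4*((3*x) - 8)) + 6 = 26] +6 is outermost — subtract 6 both sides, so sub: -4*((3*x) - 8) = 20.
Step 3. [-4*((3*x) - 8) = 20] -4 out front; divide by -4 ⇒ div: (3*x) - 8 = -5.
Step 4. [(3*x) - 8 = -5] the outer -8 inverts by adding 8, so sub: 3*x = 3.
Step 5. [3*x = 3] leading coefficient 3: divide by 3 ⇒ div: x = 1.

Answer: x ∈ {1}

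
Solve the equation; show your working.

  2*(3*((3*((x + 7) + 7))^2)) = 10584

Step 1. [2*(3*((3*((x + 7) + 7))^2)) = 10584] LHS = 2·(…); ÷2 both sides ⇒ div: 3*((3*((x + 7) + 7))^2) = 5292.
Step 2. [3*((3*((x + 7) + 7))^2) = 5292] LHS = 3·(…); ÷3 both sides, so div: (3*((x + 7) + 7))^2 = 1764.
Step 3. [(3*((x + 7) + 7))^2 = 1764] √ both sides: 1764 ≥ 0 gives two branches ⇒ sqrt: 3*((x + 7) + 7) = 42 or -42.
Step 4. [3*((x + 7) + 7) = 42 or -42] 3·(inner) — divide through by 3 ⇒ div: (x + 7) + 7 = 14 or -14.
Step 5. [(x + 7) + 7 = 14 or -14] +7 is outermost — subtract 7 both sides, so sub: x + 7 = 7 or -21.
Step 6. [x + 7 = 7 or -21] peel the +7: subtract 7 from each side. So sub: x = 0 or -28.

Answer: x ∈ {-28, 0}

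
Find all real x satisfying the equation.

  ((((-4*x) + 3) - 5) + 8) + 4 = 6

Step 1. [((((-4*x) + 3) - 5) + 8) + 4 = 6] the outer +4 inverts by subtracting 4 ⇒ sub: (((-4*x) + 3) - 5) + 8 = 2.
Step 2. [(((-4*x) + 3) - 5) + 8 = 2] subtract 8: x sits inside (… + 8) ⇒ sub: ((-4*x) + 3) - 5 = -6.
Step 3. [((-4*x) + 3) - 5 = -6] peel the -5: add 5 from each side ⇒ sub: (-4*x) + 3 = -1.
Step 4. [(-4*x) + 3 = -1] the outer +3 inverts by subtracting 3 ⇒ sub: -4*x = -4.
Step 5. [-4*x = -4] LHS = -4·(…); ÷-4 both sides, so div: x = 1.

Answer: x ∈ {1}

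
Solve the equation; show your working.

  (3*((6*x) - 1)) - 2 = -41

Step 1. [(3*((6*x) - 1)) - 2 = -41] -2 is outermost — add 2 both sides. So sub: 3*((6*x) - 1) = -39.
Step 2. [3*((6*x) - 1) = -39] 3·(inner) — divide through by 3, so div: (6*x) - 1 = -13.
Step 3. [(6*x) - 1 = -13] the outer -1 inverts by adding 1 ⇒ sub: 6*x = -12.
Step 4. [6*x = -12] 6·(inner) — divide through by 6, so div: x = -2.

Answer: x ∈ {-2}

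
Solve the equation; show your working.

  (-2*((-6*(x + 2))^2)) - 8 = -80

Step 1. [(-2*((-6*(x + 2))^2)) - 8 = -80] -2 divides every term; factor it out, so factor: ((-6*(x + 2))^2) + 4 = 40.
Step 2. [((-6*(x + 2))^2) + 4 = 40] subtract 4: x sits inside (… + 4). So sub: (-6*(x + 2))^2 = 36.
Step 3. [(-6*(x + 2))^2 = 36] LHS squared, RHS 36 ≥ 0: apply √ (±), so sqrt: -6*(x + 2) = 6 or -6.
Step 4. [-6*(x + 2) = 6 or -6] divide by the outer -6. So div: x + 2 = -1 or 1.
Step 5. [x + 2 = -1 or 1] subtract 2: x sits inside (… + 2). So sub: x = -3 or -1.

Answer: x ∈ {-3, -1}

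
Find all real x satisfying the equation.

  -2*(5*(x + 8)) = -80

Step 1. [-2*(5*(x + 8)) = -80] divide by the outer -2. So div: 5*(x + 8) = 40.
Step 2. [5*(x + 8) = 40] 5 out front; divide by 5 ⇒ div: x + 8 = 8.
Step 3. [x + 8 = 8] the outer +8 inverts by subtracting 8. So sub: x = 0.

Answer: x ∈ {0}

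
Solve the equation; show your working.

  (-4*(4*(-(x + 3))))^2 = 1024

Step 1. [(-4*(4*(-(x + 3))))^2 = 1024] 1024 ≥ 0, LHS is (·)² — take ±√ ⇒ sqrt: -4*(4*(-(x + 3))) = 32 or -32.
Step 2. [-4*(4*(-(x + 3))) = 32 or -32] -4 out front; divide by -4 ⇒ div: 4*(-(x + 3)) = -8 or 8.
Step 3. [4*(-(x + 3)) = -8 or 8] 4 out front; divide by 4 ⇒ div: -(x + 3) = -2 or 2.
Step 4. [-(x + 3) = -2 or 2] flip signs both sides, so neg: x + 3 = 2 or -2.
Step 5. [x + 3 = 2 or -2] subtract 3: x sits inside (… + 3), so sub: x = -1 or -5.

Answer: x ∈ {-5, -1}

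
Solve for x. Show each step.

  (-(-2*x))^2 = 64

Step 1. [(-(-2*x))^2 = 64] √ both sides: 64 ≥ 0 gives two branches, so sqrt: -(-2*x) = 8 or -8.
Step 2. [-(-2*x) = 8 or -8] flip signs both sides, so neg: -2*x = -8 or 8.
Step 3. [-2*x = -8 or 8] LHS = -2·(…); ÷-2 both sides, so div: x = 4 or -4.

Answer: x ∈ {-4, 4}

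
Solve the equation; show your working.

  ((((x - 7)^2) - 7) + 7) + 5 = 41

Step 1. [((((x - 7)^2) - 7) + 7) + 5 = 41] peel the +5: subtract 5 from each side, so sub: (((x - 7)^2) - 7) + 7 = 36.
Step 2. [(((x - 7)^2) - 7) + 7 = 36] subtract 7: x sits inside (… + 7) ⇒ sub: ((x - 7)^2) - 7 = 29.
Step 3. [((x - 7)^2) - 7 = 29] the outer -7 inverts by adding 7 ⇒ sub: (x - 7)^2 = 36.
Step 4. [(x - 7)^2 = 36] LHS squared, RHS 36 ≥ 0: apply √ (±). So sqrt: x - 7 = 6 or -6.
Step 5. [x - 7 = 6 or -6] the outer -7 inverts by adding 7, so sub: x = 13 or 1.

Answer: x ∈ {1, 13}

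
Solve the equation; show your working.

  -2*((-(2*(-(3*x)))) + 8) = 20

Step 1. [-2*((-(2*(-(3*x)))) + 8) = 20] divide by the outer -2. So div: (-(2*(-(3*x)))) + 8 = -10.
Step 2. [(-(2*(-(3*x)))) + 8 = -10] the outer +8 inverts by subtracting 8. So sub: -(2*(-(3*x))) = -18.
Step 3. [-(2*(-(3*x))) = -18] LHS negated; negate both sides, so neg: 2*(-(3*x)) = 18.
Step 4. [2*(-(3*x)) = 18] divide by the outer 2, so div: -(3*x) = 9.
Step 5. [-(3*x) = 9] flip signs both sides. So neg: 3*x = -9.
Step 6. [3*x = -9] divide by the outer 3. So div: x = -3.

Answer: x ∈ {-3}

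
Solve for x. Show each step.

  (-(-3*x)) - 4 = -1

Step 1. [(-(-3*x)) - 4 = -1] -4 is outermost — add 4 both sides. So sub: -(-3*x) = 3.
Step 2. [-(-3*x) = 3] flip signs both sides ⇒ neg: -3*x = -3.
Step 3. [-3*x = -3] LHS = -3·(…); ÷-3 both sides. So div: x = 1.

Answer: x ∈ {1}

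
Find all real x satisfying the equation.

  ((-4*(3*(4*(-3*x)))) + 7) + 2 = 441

Step 1. [((-4*(3*(4*(-3*x)))) + 7) + 2 = 441] subtract 2: x sits inside (… + 2), so sub: (-4*(3*(4*(-3*x)))) + 7 = 439.
Step 2. [(-4*(3*(4*(-3*x)))) + 7 = 439] +7 is outermost — subtract 7 both sides, so sub: -4*(3*(4*(-3*x))) = 432.
Step 3. [-4*(3*(4*(-3*x))) = 432] LHS = -4·(…); ÷-4 both sides, so div: 3*(4*(-3*x)) = -108.
Step 4. [3*(4*(-3*x)) = -108] leading coefficient 3: divide by 3 ⇒ div: 4*(-3*x) = -36.
Step 5. [4*(-3*x) = -36] divide by the outer 4, so div: -3*x = -9.
Step 6. [-3*x = -9] divide by the outer -3. So div: x = 3.

Answer: x ∈ {3}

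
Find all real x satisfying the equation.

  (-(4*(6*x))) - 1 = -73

Step 1. [(-(4*(6*x))) - 1 = -73] peel the -1: add 1 from each side, so sub: -(4*(6*x)) = -72.
Step 2. [-(4*(6*x)) = -72] leading − — multiply by −1, so neg: 4*(6*x) = 72.
Step 3. [4*(6*x) = 72] divide by the outer 4, so div: 6*x = 18.
Step 4. [6*x = 18] 6 out front; divide by 6. So div: x = 3.

Answer: x ∈ {3}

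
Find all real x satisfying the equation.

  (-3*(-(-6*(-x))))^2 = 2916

Step 1. [(-3*(-(-6*(-x))))^2 = 2916] √ both sides: 2916 ≥ 0 gives two branches ⇒ sqrt: -3*(-(-6*(-x))) = 54 or -54.
Step 2. [-3*(-(-6*(-x))) = 54 or -54] -3·(inner) — divide through by -3. So div: -(-6*(-x)) = -18 or 18.
Step 3. [-(-6*(-x)) = -18 or 18] flip signs both sides. So neg: -6*(-x) = 18 or -18.
Step 4. [-6*(-x) = 18 or -18] -6·(inner) — divide through by -6, so div: -x = -3 or 3.
Step 5. [-x = -3 or 3] leading − — multiply by −1. So neg: x = 3 or -3.

Answer: x ∈ {-3, 3}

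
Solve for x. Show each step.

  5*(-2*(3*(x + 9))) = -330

Step 1. [5*(-2*(3*(x + 9))) = -330] 5 out front; divide by 5. So div: -2*(3*(x + 9)) = -66.
Step 2. [-2*(3*(x + 9)) = -66] leading coefficient -2: divide by -2, so div: 3*(x + 9) = 33.
Step 3. [3*(x + 9) = 33] leading coefficient 3: divide by 3 ⇒ div: x + 9 = 11.
Step 4. [x + 9 = 11] peel the +9: subtract 9 from each side ⇒ sub: x = 2.

Answer: x ∈ {2}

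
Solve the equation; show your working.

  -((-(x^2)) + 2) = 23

Step 1. [-((-(x^2)) + 2) = 23] flip signs both sides, so neg: (-(x^2)) + 2 = -23.
Step 2. [(-(x^2)) + 2 = -23] subtract 2: x sits inside (… + 2) ⇒ sub: -(x^2) = -25.
Step 3. [-(x^2) = -25] flip signs both sides. So neg: x^2 = 25.
Step 4. [x^2 = 25] √ both sides: 25 ≥ 0 gives two branches, so sqrt: x = 5 or -5.

Answer: x ∈ {-5, 5}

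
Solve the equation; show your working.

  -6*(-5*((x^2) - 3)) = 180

Step 1. [-6*(-5*((x^2) - 3)) = 180] LHS = -6·(…); ÷-6 both sides ⇒ div: -5*((x^2) - 3) = -30.
Step 2. [-5*((x^2) - 3) = -30] -5·(inner) — divide through by -5 ⇒ div: (x^2) - 3 = 6.
Step 3. [(x^2) - 3 = 6] -3 is outermost — add 3 both sides, so sub: x^2 = 9.
Step 4. [x^2 = 9] LHS squared, RHS 9 ≥ 0: apply √ (±) ⇒ sqrt: x = 3 or -3.

Answer: x ∈ {-3, 3}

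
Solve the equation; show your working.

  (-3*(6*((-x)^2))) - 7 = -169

Step 1. [(-3*(6*((-x)^2))) - 7 = -169] 7 comes off first (add 7) ⇒ sub: -3*(6*((-x)^2)) = -162.
Step 2. [-3*(6*((-x)^2)) = -162] -3 out front; divide by -3, so div: 6*((-x)^2) = 54.
Step 3. [6*((-x)^2) = 54] leading coefficient 6: divide by 6 ⇒ div: (-x)^2 = 9.
Step 4. [(-x)^2 = 9] LHS squared, RHS 9 ≥ 0: apply √ (±). So sqrt: -x = 3 or -3.
Step 5. [-x = 3 or -3] flip signs both sides, so neg: x = -3 or 3.

Answer: x ∈ {-3, 3}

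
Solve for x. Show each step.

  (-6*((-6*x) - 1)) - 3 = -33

Step 1. [(-6*((-6*x) - 1)) - 3 = -33] -3 is outermost — add 3 both sides. So sub: -6*((-6*x) - 1) = -30.
Step 2. [-6*((-6*x) - 1) = -30] leading coefficient -6: divide by -6, so div: (-6*x) - 1 = 5.
Step 3. [(-6*x) - 1 = 5] add 1: x sits inside (… - 1). So sub: -6*x = 6.
Step 4. [-6*x = 6] leading coefficient -6: divide by -6 ⇒ div: x = -1.

Answer: x ∈ {-1}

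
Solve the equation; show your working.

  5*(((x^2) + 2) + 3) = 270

Step 1. [5*(((x^2) + 2) + 3) = 270] divide by the outer 5. So div: ((x^2) + 2) + 3 = 54.
Step 2. [((x^2) + 2) + 3 = 54] 3 comes off first (subtract 3), so sub: (x^2) + 2 = 51.
Step 3. [(x^2) + 2 = 51] the outer +2 inverts by subtracting 2 ⇒ sub: x^2 = 49.
Step 4. [x^2 = 49] LHS squared, RHS 49 ≥ 0: apply √ (±) ⇒ sqrt: x = 7 or -7.

Answer: x ∈ {-7, 7}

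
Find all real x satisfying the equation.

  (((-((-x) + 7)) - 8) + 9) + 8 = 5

Step 1. [(((-((-x) + 7)) - 8) + 9) + 8 = 5] 8 comes off first (subtract 8), so sub: ((-((-x) + 7)) - 8) + 9 = -3.
Step 2. [((-((-x) + 7)) - 8) + 9 = -3] peel the +9: subtract 9 from each side ⇒ sub: (-((-x) + 7)) - 8 = -12.
Step 3. [(-((-x) + 7)) - 8 = -12] 8 comes off first (add 8) ⇒ sub: -((-x) + 7) = -4.
Step 4. [-((-x) + 7) = -4] LHS negated; negate both sides. So neg: (-x) + 7 = 4.
Step 5. [(-x) + 7 = 4] subtract 7: x sits inside (… + 7), so sub: -x = -3.
Step 6. [-x = -3] leading − — multiply by −1 ⇒ neg: x = 3.

Answer: x ∈ {3}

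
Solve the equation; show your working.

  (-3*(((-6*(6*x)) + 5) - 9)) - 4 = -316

Step 1. [(-3*(((-6*(6*x)) + 5) - 9)) - 4 = -316] the outer -4 inverts by adding 4. So sub: -3*(((-6*(6*x)) + 5) - 9) = -312.
Step 2. [-3*(((-6*(6*x)) + 5) - 9) = -312] leading coefficient -3: divide by -3. So div: ((-6*(6*x)) + 5) - 9 = 104.
Step 3. [((-6*(6*x)) + 5) - 9 = 104] -9 is outermost — add 9 both sides ⇒ sub: (-6*(6*x)) + 5 = 113.
Step 4. [(-6*(6*x)) + 5 = 113] 5 comes off first (subtract 5), so sub: -6*(6*x) = 108.
Step 5. [-6*(6*x) = 108] leading coefficient -6: divide by -6. So div: 6*x = -18.
Step 6. [6*x = -18] LHS = 6·(…); ÷6 both sides ⇒ div: x = -3.

Answer: x ∈ {-3}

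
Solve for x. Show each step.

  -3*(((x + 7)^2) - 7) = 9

Step 1. [-3*(((x + 7)^2) - 7) = 9] -3·(inner) — divide through by -3, so div: ((x + 7)^2) - 7 = -3.
Step 2. [((x + 7)^2) - 7 = -3] the outer -7 inverts by adding 7 ⇒ sub: (x + 7)^2 = 4.
Step 3. [(x + 7)^2 = 4] LHS squared, RHS 4 ≥ 0: apply √ (±), so sqrt: x + 7 = 2 or -2.
Step 4. [x + 7 = 2 or -2] the outer +7 inverts by subtracting 7 ⇒ sub: x = -5 or -9.

Answer: x ∈ {-9, -5}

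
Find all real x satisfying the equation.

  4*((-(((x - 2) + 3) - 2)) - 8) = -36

Step 1. [4*((-(((x - 2) + 3) - 2)) - 8) = -36] 4·(inner) — divide through by 4, so div: (-(((x - 2) + 3) - 2)) - 8 = -9.
Step 2. [(-(((x - 2) + 3) - 2)) - 8 = -9] add 8: x sits inside (… - 8), so sub: -(((x - 2) + 3) - 2) = -1.
Step 3. [-(((x - 2) + 3) - 2) = -1] leading − — multiply by −1 ⇒ neg: ((x - 2) + 3) - 2 = 1.
Step 4. [((x - 2) + 3) - 2 = 1] peel the -2: add 2 from each side ⇒ sub: (x - 2) + 3 = 3.
Step 5. [(x - 2) + 3 = 3] subtract 3: x sits inside (… + 3), so sub: x - 2 = 0.
Step 6. [x - 2 = 0] 2 comes off first (add 2) ⇒ sub: x = 2.

Answer: x ∈ {2}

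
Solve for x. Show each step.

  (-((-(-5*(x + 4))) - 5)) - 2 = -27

Step 1. [(-((-(-5*(x + 4))) - 5)) - 2 = -27] add 2: x sits inside (… - 2) ⇒ sub: -((-(-5*(x + 4))) - 5) = -25.
Step 2. [-((-(-5*(x + 4))) - 5) = -25] leading − — multiply by −1 ⇒ neg: (-(-5*(x + 4))) - 5 = 25.
Step 3. [(-(-5*(x + 4))) - 5 = 25] peel the -5: add 5 from each side. So sub: -(-5*(x + 4)) = 30.
Step 4. [-(-5*(x + 4)) = 30] leading − — multiply by −1. So neg: -5*(x + 4) = -30.
Step 5. [-5*(x + 4) = -30] leading coefficient -5: divide by -5. So div: x + 4 = 6.
Step 6. [x + 4 = 6] 4 comes off first (subtract 4) ⇒ sub: x = 2.

Answer: x ∈ {2}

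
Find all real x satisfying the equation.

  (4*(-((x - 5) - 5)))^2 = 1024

Step 1. [(4*(-((x - 5) - 5)))^2 = 1024] LHS squared, RHS 1024 ≥ 0: apply √ (±), so sqrt: 4*(-((x - 5) - 5)) = 32 or -32.
Step 2. [4*(-((x - 5) - 5)) = 32 or -32] 4·(inner) — divide through by 4. So div: -((x - 5) - 5) = 8 or -8.
Step 3. [-((x - 5) - 5) = 8 or -8] LHS negated; negate both sides ⇒ neg: (x - 5) - 5 = -8 or 8.
Step 4. [(x - 5) - 5 = -8 or 8] add 5: x sits inside (… - 5) ⇒ sub: x - 5 = -3 or 13.
Step 5. [x - 5 = -3 or 13] peel the -5: add 5 from each side, so sub: x = 2 or 18.

Answer: x ∈ {2, 18}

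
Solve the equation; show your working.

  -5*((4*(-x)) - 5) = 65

Step 1. [-5*((4*(-x)) - 5) = 65] LHS = -5·(…); ÷-5 both sides. So div: (4*(-x)) - 5 = -13.
Step 2. [(4*(-x)) - 5 = -13] add 5: x sits inside (… - 5) ⇒ sub: 4*(-x) = -8.
Step 3. [4*(-x) = -8] LHS = 4·(…); ÷4 both sides. So div: -x = -2.
Step 4. [-x = -2] flip signs both sides. So neg: x = 2.

Answer: x ∈ {2}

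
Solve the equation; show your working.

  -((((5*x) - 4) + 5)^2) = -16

Step 1. [-((((5*x) - 4) + 5)^2) = -16] flip signs both sides ⇒ neg: (((5*x) - 4) + 5)^2 = 16.
Step 2. [(((5*x) - 4) + 5)^2 = 16] LHS squared, RHS 16 ≥ 0: apply √ (±) ⇒ sqrt: ((5*x) - 4) + 5 = 4 or -4.
Step 3. [((5*x) - 4) + 5 = 4 or -4] the outer +5 inverts by subtracting 5, so sub: (5*x) - 4 = -1 or -9.
Step 4. [(5*x) - 4 = -1 or -9] peel the -4: add 4 from each side ⇒ sub: 5*x = 3 or -5.
Step 5. [5*x = 3 or -5] LHS = 5·(…); ÷5 both sides ⇒ div: x = 3/5 or -1.

Answer: x ∈ {-1, 3/5}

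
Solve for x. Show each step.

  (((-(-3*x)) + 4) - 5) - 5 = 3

Step 1. [(((-(-3*x)) + 4) - 5) - 5 = 3] add 5: x sits inside (… - 5) ⇒ sub: ((-(-3*x)) + 4) - 5 = 8.
Step 2. [((-(-3*x)) + 4) - 5 = 8] the outer -5 inverts by adding 5, so sub: (-(-3*x)) + 4 = 13.
Step 3. [(-(-3*x)) + 4 = 13] subtract 4: x sits inside (… + 4) ⇒ sub: -(-3*x) = 9.
Step 4. [-(-3*x) = 9] leading − — multiply by −1, so neg: -3*x = -9.
Step 5. [-3*x = -9] divide by the outer -3, so div: x = 3.

Answer: x ∈ {3}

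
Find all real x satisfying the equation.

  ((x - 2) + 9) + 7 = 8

Step 1. [((x - 2) + 9) + 7 = 8] subtract 7: x sits inside (… + 7), so sub: (x - 2) + 9 = 1.
Step 2. [(x - 2) + 9 = 1] subtract 9: x sits inside (… + 9) ⇒ sub: x - 2 = -8.
Step 3. [x - 2 = -8] the outer -2 inverts by adding 2. So sub: x = -6.

Answer: x ∈ {-6}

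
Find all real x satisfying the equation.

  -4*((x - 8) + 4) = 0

Step 1. [-4*((x - 8) + 4) = 0] -4·(inner) — divide through by -4. So div: (x - 8) + 4 = 0.
Step 2. [(x - 8) + 4 = 0] peel the +4: subtract 4 from each side ⇒ sub: x - 8 = -4.
Step 3. [x - 8 = -4] the outer -8 inverts by adding 8, so sub: x = 4.

Answer: x ∈ {4}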